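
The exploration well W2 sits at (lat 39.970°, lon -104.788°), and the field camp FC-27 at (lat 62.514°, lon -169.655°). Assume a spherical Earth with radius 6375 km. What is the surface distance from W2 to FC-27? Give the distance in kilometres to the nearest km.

Δφ = 22.5440°,  Δλ = -64.8670°
a = sin²(Δφ/2) + cos φ₁ cos φ₂ sin²(Δλ/2) = 0.139948
c = 2·arcsin(√a) = 0.766844 rad = 43.9369°
d = R·c = 6375 × 0.766844 = 4888.6 km

4889 km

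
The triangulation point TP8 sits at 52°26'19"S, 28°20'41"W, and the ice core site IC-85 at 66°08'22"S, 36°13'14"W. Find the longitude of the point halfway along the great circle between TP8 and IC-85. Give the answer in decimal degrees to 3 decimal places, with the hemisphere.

TP8: φ = -52.43861°, λ = -28.34472°
IC-85: φ = -66.13944°, λ = -36.22056°
Bx = cos φ₂ cos Δλ = 0.400696,  By = cos φ₂ sin Δλ = -0.055429
φₘ = atan2(sin φ₁ + sin φ₂, √((cos φ₁ + Bx)² + By²)) = -59.34603°
λₘ = λ₁ + atan2(By, cos φ₁ + Bx) = -31.48502°

31.485°W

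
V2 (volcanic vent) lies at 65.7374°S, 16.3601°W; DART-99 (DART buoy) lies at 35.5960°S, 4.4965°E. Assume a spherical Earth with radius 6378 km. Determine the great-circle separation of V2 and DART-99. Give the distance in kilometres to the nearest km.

3624 km

Δφ = 30.1414°,  Δλ = 20.8566°
a = sin²(Δφ/2) + cos φ₁ cos φ₂ sin²(Δλ/2) = 0.078553
c = 2·arcsin(√a) = 0.568156 rad = 32.5530°
d = R·c = 6378 × 0.568156 = 3623.7 km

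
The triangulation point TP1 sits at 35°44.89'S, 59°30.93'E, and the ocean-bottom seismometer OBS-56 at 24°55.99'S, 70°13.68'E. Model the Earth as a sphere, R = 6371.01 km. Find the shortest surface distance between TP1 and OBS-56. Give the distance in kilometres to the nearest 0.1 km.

1579.8 km

TP1: φ = -35.74817°, λ = +59.51550°
OBS-56: φ = -24.93317°, λ = +70.22800°
Δφ = 10.8150°,  Δλ = 10.7125°
a = sin²(Δφ/2) + cos φ₁ cos φ₂ sin²(Δλ/2) = 0.015294
c = 2·arcsin(√a) = 0.247972 rad = 14.2077°
d = R·c = 6371.01 × 0.247972 = 1579.8 km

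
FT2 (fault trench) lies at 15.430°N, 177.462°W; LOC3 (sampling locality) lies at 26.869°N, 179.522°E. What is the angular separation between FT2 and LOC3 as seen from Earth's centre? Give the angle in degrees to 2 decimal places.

Δφ = 11.4390°,  Δλ = -3.0160°
a = sin²(Δφ/2) + cos φ₁ cos φ₂ sin²(Δλ/2) = 0.010527
c = 2·arcsin(√a) = 0.205567 rad = 11.7781°

11.78°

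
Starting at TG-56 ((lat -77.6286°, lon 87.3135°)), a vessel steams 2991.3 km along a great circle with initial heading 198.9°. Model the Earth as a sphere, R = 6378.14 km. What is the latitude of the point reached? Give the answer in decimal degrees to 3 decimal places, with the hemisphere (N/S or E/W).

δ = d/R = 2991.3/6378.14 = 0.468993 rad
φ₂ = arcsin(sin φ₁ cos δ + cos φ₁ sin δ cos θ)
   = arcsin(-0.97678·0.89202 + 0.21425·0.45199·-0.94609) = -74.34992°
λ₂ = λ₁ + atan2(sin θ sin δ cos φ₁, cos δ − sin φ₁ sin φ₂) = -59.81706°

74.350°S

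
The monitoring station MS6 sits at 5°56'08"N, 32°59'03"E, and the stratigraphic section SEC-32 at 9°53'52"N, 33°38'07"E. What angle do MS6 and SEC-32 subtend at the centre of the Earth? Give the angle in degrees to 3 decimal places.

MS6: φ = +5.93556°, λ = +32.98417°
SEC-32: φ = +9.89778°, λ = +33.63528°
Δφ = 3.9622°,  Δλ = 0.6511°
a = sin²(Δφ/2) + cos φ₁ cos φ₂ sin²(Δλ/2) = 0.001227
c = 2·arcsin(√a) = 0.070063 rad = 4.0143°

4.014°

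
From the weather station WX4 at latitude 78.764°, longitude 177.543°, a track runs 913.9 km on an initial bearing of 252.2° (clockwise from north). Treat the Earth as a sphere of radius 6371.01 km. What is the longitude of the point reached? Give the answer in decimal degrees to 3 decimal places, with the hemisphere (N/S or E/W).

147.539°E

δ = d/R = 913.9/6371.01 = 0.143447 rad
φ₂ = arcsin(sin φ₁ cos δ + cos φ₁ sin δ cos θ)
   = arcsin(0.98083·0.98973 + 0.19485·0.14296·-0.30570) = 74.20544°
λ₂ = λ₁ + atan2(sin θ sin δ cos φ₁, cos δ − sin φ₁ sin φ₂) = 147.53878°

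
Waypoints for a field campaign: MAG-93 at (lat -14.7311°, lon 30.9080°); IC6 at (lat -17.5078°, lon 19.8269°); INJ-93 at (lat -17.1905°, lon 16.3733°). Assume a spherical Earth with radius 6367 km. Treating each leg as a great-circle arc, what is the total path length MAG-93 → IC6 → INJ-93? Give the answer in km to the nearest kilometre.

1590 km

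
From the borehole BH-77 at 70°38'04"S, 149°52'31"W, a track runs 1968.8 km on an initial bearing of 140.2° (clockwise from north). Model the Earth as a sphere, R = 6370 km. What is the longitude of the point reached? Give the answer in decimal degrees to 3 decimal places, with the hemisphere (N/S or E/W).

BH-77: φ = -70.63444°, λ = -149.87528°
δ = d/R = 1968.8/6370 = 0.309074 rad
φ₂ = arcsin(sin φ₁ cos δ + cos φ₁ sin δ cos θ)
   = arcsin(-0.94342·0.95262 + 0.33159·0.30418·-0.76828) = -77.47732°
λ₂ = λ₁ + atan2(sin θ sin δ cos φ₁, cos δ − sin φ₁ sin φ₂) = -85.98102°

85.981°W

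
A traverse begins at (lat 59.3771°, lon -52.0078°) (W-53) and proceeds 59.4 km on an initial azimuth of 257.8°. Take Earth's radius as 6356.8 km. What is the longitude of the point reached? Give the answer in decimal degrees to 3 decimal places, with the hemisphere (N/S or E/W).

δ = d/R = 59.4/6356.8 = 0.009344 rad
φ₂ = arcsin(sin φ₁ cos δ + cos φ₁ sin δ cos θ)
   = arcsin(0.86054·0.99996 + 0.50939·0.00934·-0.21132) = 59.25994°
λ₂ = λ₁ + atan2(sin θ sin δ cos φ₁, cos δ − sin φ₁ sin φ₂) = -53.03162°

53.032°W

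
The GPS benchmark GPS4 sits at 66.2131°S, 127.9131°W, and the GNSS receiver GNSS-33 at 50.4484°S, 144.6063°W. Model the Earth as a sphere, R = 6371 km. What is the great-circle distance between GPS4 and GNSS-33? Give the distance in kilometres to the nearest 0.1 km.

Δφ = 15.7647°,  Δλ = -16.6932°
a = sin²(Δφ/2) + cos φ₁ cos φ₂ sin²(Δλ/2) = 0.024219
c = 2·arcsin(√a) = 0.312520 rad = 17.9061°
d = R·c = 6371 × 0.312520 = 1991.1 km

1991.1 km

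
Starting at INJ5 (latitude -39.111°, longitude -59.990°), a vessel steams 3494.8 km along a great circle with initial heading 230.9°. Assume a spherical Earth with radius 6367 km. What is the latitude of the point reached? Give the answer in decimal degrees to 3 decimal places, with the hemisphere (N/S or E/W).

52.512°S

δ = d/R = 3494.8/6367 = 0.548893 rad
φ₂ = arcsin(sin φ₁ cos δ + cos φ₁ sin δ cos θ)
   = arcsin(-0.63082·0.85310 + 0.77593·0.52174·-0.63068) = -52.51165°
λ₂ = λ₁ + atan2(sin θ sin δ cos φ₁, cos δ − sin φ₁ sin φ₂) = -101.69472°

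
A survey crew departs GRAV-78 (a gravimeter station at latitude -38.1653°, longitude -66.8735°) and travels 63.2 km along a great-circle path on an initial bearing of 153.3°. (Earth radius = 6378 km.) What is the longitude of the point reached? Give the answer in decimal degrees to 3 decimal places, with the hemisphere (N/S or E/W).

δ = d/R = 63.2/6378 = 0.009909 rad
φ₂ = arcsin(sin φ₁ cos δ + cos φ₁ sin δ cos θ)
   = arcsin(-0.61793·0.99995 + 0.78623·0.00991·-0.89337) = -38.67206°
λ₂ = λ₁ + atan2(sin θ sin δ cos φ₁, cos δ − sin φ₁ sin φ₂) = -66.54676°

66.547°W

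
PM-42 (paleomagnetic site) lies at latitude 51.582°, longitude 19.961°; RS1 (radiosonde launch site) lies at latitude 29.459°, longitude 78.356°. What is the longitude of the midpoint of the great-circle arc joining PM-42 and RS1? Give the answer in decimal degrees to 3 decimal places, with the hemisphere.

54.493°E

Bx = cos φ₂ cos Δλ = 0.456303,  By = cos φ₂ sin Δλ = 0.741566
φₘ = atan2(sin φ₁ + sin φ₂, √((cos φ₁ + Bx)² + By²)) = 44.27068°
λₘ = λ₁ + atan2(By, cos φ₁ + Bx) = 54.49293°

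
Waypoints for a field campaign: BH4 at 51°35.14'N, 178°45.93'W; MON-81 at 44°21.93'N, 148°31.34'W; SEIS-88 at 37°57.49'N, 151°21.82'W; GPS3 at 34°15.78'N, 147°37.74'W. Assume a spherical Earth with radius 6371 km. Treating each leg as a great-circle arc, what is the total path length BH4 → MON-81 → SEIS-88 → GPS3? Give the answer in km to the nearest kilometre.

3651 km

BH4: φ = +51.58567°, λ = -178.76550°
MON-81: φ = +44.36550°, λ = -148.52233°
SEIS-88: φ = +37.95817°, λ = -151.36367°
GPS3: φ = +34.26300°, λ = -147.62900°
BH4→MON-81: c = 0.371969 rad, d = 2369.81 km
MON-81→SEIS-88: c = 0.117876 rad, d = 750.99 km
SEIS-88→GPS3: c = 0.083244 rad, d = 530.35 km
Total = 2369.81 + 750.99 + 530.35 = 3651.14 km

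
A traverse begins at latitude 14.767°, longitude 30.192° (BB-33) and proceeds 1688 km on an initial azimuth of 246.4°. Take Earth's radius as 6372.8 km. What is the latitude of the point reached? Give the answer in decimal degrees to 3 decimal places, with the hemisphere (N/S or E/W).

8.317°N

δ = d/R = 1688/6372.8 = 0.264876 rad
φ₂ = arcsin(sin φ₁ cos δ + cos φ₁ sin δ cos θ)
   = arcsin(0.25489·0.96513 + 0.96697·0.26179·-0.40035) = 8.31726°
λ₂ = λ₁ + atan2(sin θ sin δ cos φ₁, cos δ − sin φ₁ sin φ₂) = 16.16117°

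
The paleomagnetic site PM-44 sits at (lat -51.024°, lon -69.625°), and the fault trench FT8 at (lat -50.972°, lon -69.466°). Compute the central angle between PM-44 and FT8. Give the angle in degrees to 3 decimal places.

0.113°

Δφ = 0.0520°,  Δλ = 0.1590°
a = sin²(Δφ/2) + cos φ₁ cos φ₂ sin²(Δλ/2) = 0.000001
c = 2·arcsin(√a) = 0.001968 rad = 0.1128°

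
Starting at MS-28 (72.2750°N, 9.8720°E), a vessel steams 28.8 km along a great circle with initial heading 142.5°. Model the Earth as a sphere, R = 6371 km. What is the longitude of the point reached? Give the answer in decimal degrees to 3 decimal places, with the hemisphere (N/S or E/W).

10.384°E

δ = d/R = 28.8/6371 = 0.004520 rad
φ₂ = arcsin(sin φ₁ cos δ + cos φ₁ sin δ cos θ)
   = arcsin(0.95253·0.99999 + 0.30445·0.00452·-0.79335) = 72.06885°
λ₂ = λ₁ + atan2(sin θ sin δ cos φ₁, cos δ − sin φ₁ sin φ₂) = 10.38414°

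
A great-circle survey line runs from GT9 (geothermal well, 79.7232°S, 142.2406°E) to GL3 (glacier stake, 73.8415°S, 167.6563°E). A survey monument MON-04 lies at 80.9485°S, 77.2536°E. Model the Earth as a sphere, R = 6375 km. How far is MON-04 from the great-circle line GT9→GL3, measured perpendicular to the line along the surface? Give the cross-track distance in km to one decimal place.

δ₁₃ = central angle GT9→MON-04 = 0.181512 rad  (haversine)
θ₁₃ = bearing GT9→MON-04 = 232.164°,  θ₁₂ = bearing GT9→GL3 = 57.540°
dₓₜ = R·arcsin(sin δ₁₃ · sin(θ₁₃ − θ₁₂)) = 6375·arcsin(0.18052·sin(174.624°)) = 107.833 km
|dₓₜ| = 107.833 km

107.8 km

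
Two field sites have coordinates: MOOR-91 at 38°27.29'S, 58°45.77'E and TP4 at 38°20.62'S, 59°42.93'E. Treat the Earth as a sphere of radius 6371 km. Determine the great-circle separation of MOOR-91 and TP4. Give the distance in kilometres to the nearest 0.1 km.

83.9 km

MOOR-91: φ = -38.45483°, λ = +58.76283°
TP4: φ = -38.34367°, λ = +59.71550°
Δφ = 0.1112°,  Δλ = 0.9527°
a = sin²(Δφ/2) + cos φ₁ cos φ₂ sin²(Δλ/2) = 0.000043
c = 2·arcsin(√a) = 0.013174 rad = 0.7548°
d = R·c = 6371 × 0.013174 = 83.9 km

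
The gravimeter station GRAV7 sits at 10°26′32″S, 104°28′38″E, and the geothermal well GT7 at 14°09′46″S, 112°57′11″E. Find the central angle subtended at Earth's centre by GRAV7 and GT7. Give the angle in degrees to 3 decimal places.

GRAV7: φ = -10.44222°, λ = +104.47722°
GT7: φ = -14.16278°, λ = +112.95306°
Δφ = -3.7206°,  Δλ = 8.4758°
a = sin²(Δφ/2) + cos φ₁ cos φ₂ sin²(Δλ/2) = 0.006261
c = 2·arcsin(√a) = 0.158419 rad = 9.0768°

9.077°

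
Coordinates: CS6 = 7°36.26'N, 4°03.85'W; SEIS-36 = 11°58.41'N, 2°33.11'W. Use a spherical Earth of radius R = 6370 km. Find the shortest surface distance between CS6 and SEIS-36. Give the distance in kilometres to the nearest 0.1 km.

513.2 km

CS6: φ = +7.60433°, λ = -4.06417°
SEIS-36: φ = +11.97350°, λ = -2.55183°
Δφ = 4.3692°,  Δλ = 1.5123°
a = sin²(Δφ/2) + cos φ₁ cos φ₂ sin²(Δλ/2) = 0.001622
c = 2·arcsin(√a) = 0.080568 rad = 4.6162°
d = R·c = 6370 × 0.080568 = 513.2 km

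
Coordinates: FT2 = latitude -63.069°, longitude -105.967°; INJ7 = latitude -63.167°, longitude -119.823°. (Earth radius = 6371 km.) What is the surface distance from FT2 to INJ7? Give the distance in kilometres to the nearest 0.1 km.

695.4 km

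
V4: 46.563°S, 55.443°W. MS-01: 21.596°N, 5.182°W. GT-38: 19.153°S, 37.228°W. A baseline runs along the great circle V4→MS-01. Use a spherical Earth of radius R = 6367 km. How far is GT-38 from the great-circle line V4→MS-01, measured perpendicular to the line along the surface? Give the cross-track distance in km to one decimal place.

659.8 km

δ₁₃ = central angle V4→GT-38 = 0.544881 rad  (haversine)
θ₁₃ = bearing V4→GT-38 = 34.729°,  θ₁₂ = bearing V4→MS-01 = 46.240°
dₓₜ = R·arcsin(sin δ₁₃ · sin(θ₁₃ − θ₁₂)) = 6367·arcsin(0.51832·sin(-11.511°)) = -659.762 km
|dₓₜ| = 659.762 km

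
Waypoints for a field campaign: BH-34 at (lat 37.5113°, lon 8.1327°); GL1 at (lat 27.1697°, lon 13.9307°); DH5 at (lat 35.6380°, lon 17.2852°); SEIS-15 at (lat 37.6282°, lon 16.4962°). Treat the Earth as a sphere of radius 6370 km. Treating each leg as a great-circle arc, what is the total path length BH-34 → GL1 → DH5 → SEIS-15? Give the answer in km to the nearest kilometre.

2497 km

BH-34→GL1: c = 0.199606 rad, d = 1271.49 km
GL1→DH5: c = 0.155987 rad, d = 993.64 km
DH5→SEIS-15: c = 0.036451 rad, d = 232.19 km
Total = 1271.49 + 993.64 + 232.19 = 2497.32 km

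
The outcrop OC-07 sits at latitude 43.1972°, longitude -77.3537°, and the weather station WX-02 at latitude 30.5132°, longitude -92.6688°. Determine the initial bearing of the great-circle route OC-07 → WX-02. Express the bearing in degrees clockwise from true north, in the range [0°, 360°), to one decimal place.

228.9°

Δλ = -15.3151°
y = sin Δλ · cos φ₂ = -0.227549
x = cos φ₁ sin φ₂ − sin φ₁ cos φ₂ cos Δλ = -0.198632
θ = atan2(y, x) = -131.1183° → 228.8817° (mod 360°)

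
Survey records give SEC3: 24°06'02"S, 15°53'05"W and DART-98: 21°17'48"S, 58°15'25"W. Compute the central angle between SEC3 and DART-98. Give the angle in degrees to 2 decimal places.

SEC3: φ = -24.10056°, λ = -15.88472°
DART-98: φ = -21.29667°, λ = -58.25694°
Δφ = 2.8039°,  Δλ = -42.3722°
a = sin²(Δφ/2) + cos φ₁ cos φ₂ sin²(Δλ/2) = 0.111681
c = 2·arcsin(√a) = 0.681485 rad = 39.0462°

39.05°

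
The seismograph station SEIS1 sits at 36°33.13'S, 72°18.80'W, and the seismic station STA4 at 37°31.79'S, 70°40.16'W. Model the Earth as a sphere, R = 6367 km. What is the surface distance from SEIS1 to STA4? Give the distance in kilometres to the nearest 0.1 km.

181.8 km

SEIS1: φ = -36.55217°, λ = -72.31333°
STA4: φ = -37.52983°, λ = -70.66933°
Δφ = -0.9777°,  Δλ = 1.6440°
a = sin²(Δφ/2) + cos φ₁ cos φ₂ sin²(Δλ/2) = 0.000204
c = 2·arcsin(√a) = 0.028560 rad = 1.6364°
d = R·c = 6367 × 0.028560 = 181.8 km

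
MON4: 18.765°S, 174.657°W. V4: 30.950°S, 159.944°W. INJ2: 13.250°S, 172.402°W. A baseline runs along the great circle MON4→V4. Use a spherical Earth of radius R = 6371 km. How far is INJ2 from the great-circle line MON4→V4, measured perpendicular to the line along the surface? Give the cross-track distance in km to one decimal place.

δ₁₃ = central angle MON4→INJ2 = 0.103416 rad  (haversine)
θ₁₃ = bearing MON4→INJ2 = 21.778°,  θ₁₂ = bearing MON4→V4 = 135.301°
dₓₜ = R·arcsin(sin δ₁₃ · sin(θ₁₃ − θ₁₂)) = 6371·arcsin(0.10323·sin(-113.523°)) = -603.937 km
|dₓₜ| = 603.937 km

603.9 km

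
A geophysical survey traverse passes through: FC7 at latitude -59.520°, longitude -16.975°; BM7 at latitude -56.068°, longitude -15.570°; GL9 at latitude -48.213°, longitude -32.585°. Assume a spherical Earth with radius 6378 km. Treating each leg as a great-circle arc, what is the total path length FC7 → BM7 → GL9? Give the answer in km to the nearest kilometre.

1841 km

FC7→BM7: c = 0.061646 rad, d = 393.18 km
BM7→GL9: c = 0.227047 rad, d = 1448.11 km
Total = 393.18 + 1448.11 = 1841.29 km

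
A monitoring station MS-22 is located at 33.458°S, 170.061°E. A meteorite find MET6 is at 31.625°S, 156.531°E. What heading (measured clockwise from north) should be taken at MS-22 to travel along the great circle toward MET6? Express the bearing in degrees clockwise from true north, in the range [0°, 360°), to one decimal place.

275.4°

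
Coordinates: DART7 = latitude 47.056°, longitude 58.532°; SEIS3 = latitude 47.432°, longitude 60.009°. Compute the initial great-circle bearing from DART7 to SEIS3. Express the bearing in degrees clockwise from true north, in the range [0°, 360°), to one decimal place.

Δλ = 1.4770°
y = sin Δλ · cos φ₂ = 0.017436
x = cos φ₁ sin φ₂ − sin φ₁ cos φ₂ cos Δλ = 0.006727
θ = atan2(y, x) = 68.9034° → 68.9034° (mod 360°)

68.9°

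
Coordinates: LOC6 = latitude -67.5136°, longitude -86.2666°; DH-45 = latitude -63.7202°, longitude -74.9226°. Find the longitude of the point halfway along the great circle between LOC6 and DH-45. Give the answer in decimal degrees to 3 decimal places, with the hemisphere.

80.179°W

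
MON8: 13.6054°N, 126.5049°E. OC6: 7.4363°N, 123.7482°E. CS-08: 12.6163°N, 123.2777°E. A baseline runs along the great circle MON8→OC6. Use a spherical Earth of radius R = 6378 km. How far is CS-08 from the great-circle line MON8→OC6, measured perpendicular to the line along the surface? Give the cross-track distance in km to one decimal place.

δ₁₃ = central angle MON8→CS-08 = 0.057508 rad  (haversine)
θ₁₃ = bearing MON8→CS-08 = 252.902°,  θ₁₂ = bearing MON8→OC6 = 203.984°
dₓₜ = R·arcsin(sin δ₁₃ · sin(θ₁₃ − θ₁₂)) = 6378·arcsin(0.05748·sin(48.918°)) = 276.407 km
|dₓₜ| = 276.407 km

276.4 km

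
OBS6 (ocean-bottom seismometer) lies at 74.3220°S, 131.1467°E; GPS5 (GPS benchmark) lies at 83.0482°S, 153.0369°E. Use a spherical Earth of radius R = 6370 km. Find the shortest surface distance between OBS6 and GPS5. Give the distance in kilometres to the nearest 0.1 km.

1064.6 km

Δφ = -8.7262°,  Δλ = 21.8902°
a = sin²(Δφ/2) + cos φ₁ cos φ₂ sin²(Δλ/2) = 0.006967
c = 2·arcsin(√a) = 0.167129 rad = 9.5758°
d = R·c = 6370 × 0.167129 = 1064.6 km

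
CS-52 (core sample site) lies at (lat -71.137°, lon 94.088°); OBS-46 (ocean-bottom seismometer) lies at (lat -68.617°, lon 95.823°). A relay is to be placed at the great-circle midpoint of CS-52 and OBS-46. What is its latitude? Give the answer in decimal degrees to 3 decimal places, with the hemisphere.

Bx = cos φ₂ cos Δλ = 0.364433,  By = cos φ₂ sin Δλ = 0.011039
φₘ = atan2(sin φ₁ + sin φ₂, √((cos φ₁ + Bx)² + By²)) = -69.87911°
λₘ = λ₁ + atan2(By, cos φ₁ + Bx) = 95.00758°

69.879°S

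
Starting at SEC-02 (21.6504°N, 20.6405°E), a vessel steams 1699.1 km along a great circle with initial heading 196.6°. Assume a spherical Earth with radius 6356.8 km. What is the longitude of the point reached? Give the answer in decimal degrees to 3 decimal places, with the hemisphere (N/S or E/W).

δ = d/R = 1699.1/6356.8 = 0.267289 rad
φ₂ = arcsin(sin φ₁ cos δ + cos φ₁ sin δ cos θ)
   = arcsin(0.36894·0.96449 + 0.92945·0.26412·-0.95832) = 6.92605°
λ₂ = λ₁ + atan2(sin θ sin δ cos φ₁, cos δ − sin φ₁ sin φ₂) = 16.28125°

16.281°E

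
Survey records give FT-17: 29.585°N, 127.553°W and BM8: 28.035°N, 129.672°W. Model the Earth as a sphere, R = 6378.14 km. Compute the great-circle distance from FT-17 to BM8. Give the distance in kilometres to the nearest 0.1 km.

Δφ = -1.5500°,  Δλ = -2.1190°
a = sin²(Δφ/2) + cos φ₁ cos φ₂ sin²(Δλ/2) = 0.000445
c = 2·arcsin(√a) = 0.042212 rad = 2.4186°
d = R·c = 6378.14 × 0.042212 = 269.2 km

269.2 km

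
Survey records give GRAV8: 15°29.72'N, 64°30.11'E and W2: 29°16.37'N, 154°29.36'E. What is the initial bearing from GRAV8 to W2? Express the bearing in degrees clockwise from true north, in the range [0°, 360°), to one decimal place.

61.6°

GRAV8: φ = +15.49533°, λ = +64.50183°
W2: φ = +29.27283°, λ = +154.48933°
Δλ = 89.9875°
y = sin Δλ · cos φ₂ = 0.872301
x = cos φ₁ sin φ₂ − sin φ₁ cos φ₂ cos Δλ = 0.471145
θ = atan2(y, x) = 61.6257° → 61.6257° (mod 360°)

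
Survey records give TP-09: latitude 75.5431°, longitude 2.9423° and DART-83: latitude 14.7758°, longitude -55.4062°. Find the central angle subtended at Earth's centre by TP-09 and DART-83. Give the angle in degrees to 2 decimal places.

68.06°

Δφ = -60.7673°,  Δλ = -58.3485°
a = sin²(Δφ/2) + cos φ₁ cos φ₂ sin²(Δλ/2) = 0.313183
c = 2·arcsin(√a) = 1.187872 rad = 68.0600°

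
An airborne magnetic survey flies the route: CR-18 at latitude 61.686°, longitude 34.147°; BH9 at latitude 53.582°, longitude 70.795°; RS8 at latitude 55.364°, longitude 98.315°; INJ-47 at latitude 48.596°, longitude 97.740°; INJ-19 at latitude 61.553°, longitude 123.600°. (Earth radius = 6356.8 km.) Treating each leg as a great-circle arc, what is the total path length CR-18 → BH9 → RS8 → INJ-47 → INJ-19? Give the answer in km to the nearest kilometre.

6998 km

CR-18→BH9: c = 0.364365 rad, d = 2316.19 km
BH9→RS8: c = 0.278979 rad, d = 1773.41 km
RS8→INJ-47: c = 0.118284 rad, d = 751.91 km
INJ-47→INJ-19: c = 0.339289 rad, d = 2156.79 km
Total = 2316.19 + 1773.41 + 751.91 + 2156.79 = 6998.31 km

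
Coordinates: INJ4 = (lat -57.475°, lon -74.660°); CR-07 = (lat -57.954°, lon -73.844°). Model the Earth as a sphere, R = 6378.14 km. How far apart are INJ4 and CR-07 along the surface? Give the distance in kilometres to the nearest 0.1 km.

Δφ = -0.4790°,  Δλ = 0.8160°
a = sin²(Δφ/2) + cos φ₁ cos φ₂ sin²(Δλ/2) = 0.000032
c = 2·arcsin(√a) = 0.011303 rad = 0.6476°
d = R·c = 6378.14 × 0.011303 = 72.1 km

72.1 km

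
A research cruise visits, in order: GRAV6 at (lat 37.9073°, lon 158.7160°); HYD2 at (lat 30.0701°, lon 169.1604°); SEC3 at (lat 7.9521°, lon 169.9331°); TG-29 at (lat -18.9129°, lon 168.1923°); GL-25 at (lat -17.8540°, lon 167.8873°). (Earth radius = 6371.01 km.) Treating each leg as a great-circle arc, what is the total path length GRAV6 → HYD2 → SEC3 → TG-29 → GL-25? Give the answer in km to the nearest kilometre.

6873 km

GRAV6→HYD2: c = 0.203594 rad, d = 1297.10 km
HYD2→SEC3: c = 0.386239 rad, d = 2460.73 km
SEC3→TG-29: c = 0.469839 rad, d = 2993.35 km
TG-29→GL-25: c = 0.019159 rad, d = 122.06 km
Total = 1297.10 + 2460.73 + 2993.35 + 122.06 = 6873.24 km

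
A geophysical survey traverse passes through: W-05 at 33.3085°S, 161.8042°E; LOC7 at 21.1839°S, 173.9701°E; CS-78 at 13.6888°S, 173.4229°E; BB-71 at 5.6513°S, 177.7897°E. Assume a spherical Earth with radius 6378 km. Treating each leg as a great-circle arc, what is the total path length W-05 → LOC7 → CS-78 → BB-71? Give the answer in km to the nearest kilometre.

3657 km

W-05→LOC7: c = 0.283106 rad, d = 1805.65 km
LOC7→CS-78: c = 0.131131 rad, d = 836.35 km
CS-78→BB-71: c = 0.159102 rad, d = 1014.75 km
Total = 1805.65 + 836.35 + 1014.75 = 3656.76 km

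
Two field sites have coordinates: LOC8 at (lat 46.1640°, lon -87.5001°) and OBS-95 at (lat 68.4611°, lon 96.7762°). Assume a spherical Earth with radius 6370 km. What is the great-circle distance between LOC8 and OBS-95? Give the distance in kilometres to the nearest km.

Δφ = 22.2971°,  Δλ = -175.7237°
a = sin²(Δφ/2) + cos φ₁ cos φ₂ sin²(Δλ/2) = 0.291307
c = 2·arcsin(√a) = 1.140228 rad = 65.3303°
d = R·c = 6370 × 1.140228 = 7263.3 km

7263 km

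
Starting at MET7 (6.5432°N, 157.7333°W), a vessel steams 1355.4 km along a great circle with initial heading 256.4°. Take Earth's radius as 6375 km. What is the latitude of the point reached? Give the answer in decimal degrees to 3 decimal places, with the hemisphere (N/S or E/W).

δ = d/R = 1355.4/6375 = 0.212612 rad
φ₂ = arcsin(sin φ₁ cos δ + cos φ₁ sin δ cos θ)
   = arcsin(0.11395·0.97748 + 0.99349·0.21101·-0.23514) = 3.55987°
λ₂ = λ₁ + atan2(sin θ sin δ cos φ₁, cos δ − sin φ₁ sin φ₂) = -169.59169°

3.560°N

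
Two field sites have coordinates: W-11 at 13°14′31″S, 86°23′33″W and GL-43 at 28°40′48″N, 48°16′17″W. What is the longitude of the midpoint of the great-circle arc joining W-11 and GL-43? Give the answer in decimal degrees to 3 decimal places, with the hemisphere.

68.360°W

W-11: φ = -13.24194°, λ = -86.39250°
GL-43: φ = +28.68000°, λ = -48.27139°
Bx = cos φ₂ cos Δλ = 0.690189,  By = cos φ₂ sin Δλ = 0.541588
φₘ = atan2(sin φ₁ + sin φ₂, √((cos φ₁ + Bx)² + By²)) = 8.15962°
λₘ = λ₁ + atan2(By, cos φ₁ + Bx) = -68.35974°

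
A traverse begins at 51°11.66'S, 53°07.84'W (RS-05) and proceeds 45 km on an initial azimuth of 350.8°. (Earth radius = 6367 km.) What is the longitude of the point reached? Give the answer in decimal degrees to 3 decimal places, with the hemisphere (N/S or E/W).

53.233°W

RS-05: φ = -51.19433°, λ = -53.13067°
δ = d/R = 45/6367 = 0.007068 rad
φ₂ = arcsin(sin φ₁ cos δ + cos φ₁ sin δ cos θ)
   = arcsin(-0.77928·0.99998 + 0.62668·0.00707·0.98714) = -50.79455°
λ₂ = λ₁ + atan2(sin θ sin δ cos φ₁, cos δ − sin φ₁ sin φ₂) = -53.23309°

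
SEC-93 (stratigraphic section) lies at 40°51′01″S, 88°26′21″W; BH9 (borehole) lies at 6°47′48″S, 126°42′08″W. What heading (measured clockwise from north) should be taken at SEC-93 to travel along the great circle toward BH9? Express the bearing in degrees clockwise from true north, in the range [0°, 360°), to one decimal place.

304.4°

SEC-93: φ = -40.85028°, λ = -88.43917°
BH9: φ = -6.79667°, λ = -126.70222°
Δλ = -38.2631°
y = sin Δλ · cos φ₂ = -0.614921
x = cos φ₁ sin φ₂ − sin φ₁ cos φ₂ cos Δλ = 0.420443
θ = atan2(y, x) = -55.6382° → 304.3618° (mod 360°)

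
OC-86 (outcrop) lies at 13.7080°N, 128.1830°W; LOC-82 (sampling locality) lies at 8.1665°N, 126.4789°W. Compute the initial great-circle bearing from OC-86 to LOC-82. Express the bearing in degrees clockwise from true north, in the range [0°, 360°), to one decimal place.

Δλ = 1.7041°
y = sin Δλ · cos φ₂ = 0.029436
x = cos φ₁ sin φ₂ − sin φ₁ cos φ₂ cos Δλ = -0.096463
θ = atan2(y, x) = 163.0301° → 163.0301° (mod 360°)

163.0°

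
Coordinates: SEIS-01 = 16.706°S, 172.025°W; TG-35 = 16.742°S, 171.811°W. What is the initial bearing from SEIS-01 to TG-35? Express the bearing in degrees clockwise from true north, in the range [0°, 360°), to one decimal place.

100.0°

Δλ = 0.2140°
y = sin Δλ · cos φ₂ = 0.003577
x = cos φ₁ sin φ₂ − sin φ₁ cos φ₂ cos Δλ = -0.000630
θ = atan2(y, x) = 99.9934° → 99.9934° (mod 360°)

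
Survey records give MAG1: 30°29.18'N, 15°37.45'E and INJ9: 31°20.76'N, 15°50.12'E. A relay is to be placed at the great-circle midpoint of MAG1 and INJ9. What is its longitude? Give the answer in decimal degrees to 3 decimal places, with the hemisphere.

15.729°E

MAG1: φ = +30.48633°, λ = +15.62417°
INJ9: φ = +31.34600°, λ = +15.83533°
Bx = cos φ₂ cos Δλ = 0.854036,  By = cos φ₂ sin Δλ = 0.003148
φₘ = atan2(sin φ₁ + sin φ₂, √((cos φ₁ + Bx)² + By²)) = 30.91621°
λₘ = λ₁ + atan2(By, cos φ₁ + Bx) = 15.72928°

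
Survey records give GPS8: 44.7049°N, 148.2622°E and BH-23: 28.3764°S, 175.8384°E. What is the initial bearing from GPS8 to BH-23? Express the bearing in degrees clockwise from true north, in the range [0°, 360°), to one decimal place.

155.3°

Δλ = 27.5762°
y = sin Δλ · cos φ₂ = 0.407305
x = cos φ₁ sin φ₂ − sin φ₁ cos φ₂ cos Δλ = -0.886406
θ = atan2(y, x) = 155.3212° → 155.3212° (mod 360°)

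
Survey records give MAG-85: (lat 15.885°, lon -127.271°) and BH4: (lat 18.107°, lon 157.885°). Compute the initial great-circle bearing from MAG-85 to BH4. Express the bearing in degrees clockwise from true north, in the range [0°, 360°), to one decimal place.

284.1°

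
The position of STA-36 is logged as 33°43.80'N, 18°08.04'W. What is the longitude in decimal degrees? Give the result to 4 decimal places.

18.1340°W

18° + 8.04′/60 = 18 + 0.13400 = 18.1340°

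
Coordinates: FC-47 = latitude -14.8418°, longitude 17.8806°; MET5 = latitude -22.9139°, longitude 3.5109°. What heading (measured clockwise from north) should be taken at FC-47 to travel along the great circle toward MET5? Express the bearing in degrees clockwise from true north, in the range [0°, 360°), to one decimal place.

237.1°

Δλ = -14.3697°
y = sin Δλ · cos φ₂ = -0.228594
x = cos φ₁ sin φ₂ − sin φ₁ cos φ₂ cos Δλ = -0.147801
θ = atan2(y, x) = -122.8852° → 237.1148° (mod 360°)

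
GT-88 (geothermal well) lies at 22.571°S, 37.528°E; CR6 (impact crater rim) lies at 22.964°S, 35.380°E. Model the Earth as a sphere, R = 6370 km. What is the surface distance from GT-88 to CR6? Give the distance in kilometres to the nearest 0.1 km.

224.5 km

Δφ = -0.3930°,  Δλ = -2.1480°
a = sin²(Δφ/2) + cos φ₁ cos φ₂ sin²(Δλ/2) = 0.000310
c = 2·arcsin(√a) = 0.035242 rad = 2.0192°
d = R·c = 6370 × 0.035242 = 224.5 km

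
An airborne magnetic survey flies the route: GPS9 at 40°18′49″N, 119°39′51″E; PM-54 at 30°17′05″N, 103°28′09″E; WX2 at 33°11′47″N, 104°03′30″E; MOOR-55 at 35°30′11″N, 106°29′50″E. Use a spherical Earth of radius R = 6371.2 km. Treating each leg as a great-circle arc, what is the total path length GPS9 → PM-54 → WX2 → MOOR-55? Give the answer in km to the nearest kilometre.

2509 km

GPS9: φ = +40.31361°, λ = +119.66417°
PM-54: φ = +30.28472°, λ = +103.46917°
WX2: φ = +33.19639°, λ = +104.05833°
MOOR-55: φ = +35.50306°, λ = +106.49722°
GPS9→PM-54: c = 0.288783 rad, d = 1839.89 km
PM-54→WX2: c = 0.051565 rad, d = 328.53 km
WX2→MOOR-55: c = 0.053436 rad, d = 340.45 km
Total = 1839.89 + 328.53 + 340.45 = 2508.87 km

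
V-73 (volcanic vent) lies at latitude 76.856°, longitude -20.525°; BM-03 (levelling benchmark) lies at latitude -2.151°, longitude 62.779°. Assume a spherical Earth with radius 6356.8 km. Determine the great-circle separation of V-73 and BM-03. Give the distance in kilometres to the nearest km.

10049 km

Δφ = -79.0070°,  Δλ = 83.3040°
a = sin²(Δφ/2) + cos φ₁ cos φ₂ sin²(Δλ/2) = 0.505027
c = 2·arcsin(√a) = 1.580850 rad = 90.5760°
d = R·c = 6356.8 × 1.580850 = 10049.1 km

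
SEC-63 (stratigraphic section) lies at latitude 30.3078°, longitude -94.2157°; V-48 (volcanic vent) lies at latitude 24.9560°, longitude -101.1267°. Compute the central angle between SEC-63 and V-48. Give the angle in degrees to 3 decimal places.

Δφ = -5.3518°,  Δλ = -6.9110°
a = sin²(Δφ/2) + cos φ₁ cos φ₂ sin²(Δλ/2) = 0.005023
c = 2·arcsin(√a) = 0.141867 rad = 8.1284°

8.128°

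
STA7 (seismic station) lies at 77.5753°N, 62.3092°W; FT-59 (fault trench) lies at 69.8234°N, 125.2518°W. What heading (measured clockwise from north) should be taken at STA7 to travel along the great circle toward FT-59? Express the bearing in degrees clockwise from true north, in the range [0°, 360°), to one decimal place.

Δλ = -62.9426°
y = sin Δλ · cos φ₂ = -0.307164
x = cos φ₁ sin φ₂ − sin φ₁ cos φ₂ cos Δλ = 0.048732
θ = atan2(y, x) = -80.9851° → 279.0149° (mod 360°)

279.0°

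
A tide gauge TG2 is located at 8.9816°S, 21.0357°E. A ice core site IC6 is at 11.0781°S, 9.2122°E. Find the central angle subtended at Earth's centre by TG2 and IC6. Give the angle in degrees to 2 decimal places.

Δφ = -2.0965°,  Δλ = -11.8235°
a = sin²(Δφ/2) + cos φ₁ cos φ₂ sin²(Δλ/2) = 0.010618
c = 2·arcsin(√a) = 0.206450 rad = 11.8287°

11.83°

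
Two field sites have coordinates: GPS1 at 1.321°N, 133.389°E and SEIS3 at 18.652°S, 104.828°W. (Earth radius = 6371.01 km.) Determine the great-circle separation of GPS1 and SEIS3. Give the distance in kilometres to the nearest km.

Δφ = -19.9730°,  Δλ = 121.7830°
a = sin²(Δφ/2) + cos φ₁ cos φ₂ sin²(Δλ/2) = 0.753140
c = 2·arcsin(√a) = 2.101663 rad = 120.4164°
d = R·c = 6371.01 × 2.101663 = 13389.7 km

13390 km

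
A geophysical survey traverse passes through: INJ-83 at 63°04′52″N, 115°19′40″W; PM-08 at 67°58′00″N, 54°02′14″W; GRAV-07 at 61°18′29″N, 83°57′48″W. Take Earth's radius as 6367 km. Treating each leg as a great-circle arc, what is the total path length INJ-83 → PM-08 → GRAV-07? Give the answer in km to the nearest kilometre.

INJ-83: φ = +63.08111°, λ = -115.32778°
PM-08: φ = +67.96667°, λ = -54.03722°
GRAV-07: φ = +61.30806°, λ = -83.96333°
INJ-83→PM-08: c = 0.432041 rad, d = 2750.81 km
PM-08→GRAV-07: c = 0.248669 rad, d = 1583.28 km
Total = 2750.81 + 1583.28 = 4334.08 km

4334 km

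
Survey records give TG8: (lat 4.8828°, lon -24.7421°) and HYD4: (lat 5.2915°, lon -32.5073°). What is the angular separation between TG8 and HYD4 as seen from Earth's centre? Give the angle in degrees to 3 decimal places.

7.745°

Δφ = 0.4087°,  Δλ = -7.7652°
a = sin²(Δφ/2) + cos φ₁ cos φ₂ sin²(Δλ/2) = 0.004562
c = 2·arcsin(√a) = 0.135182 rad = 7.7453°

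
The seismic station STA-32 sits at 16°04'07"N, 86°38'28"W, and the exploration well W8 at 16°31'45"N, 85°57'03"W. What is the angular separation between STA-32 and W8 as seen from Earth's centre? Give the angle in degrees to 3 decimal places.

0.807°

STA-32: φ = +16.06861°, λ = -86.64111°
W8: φ = +16.52917°, λ = -85.95083°
Δφ = 0.4606°,  Δλ = 0.6903°
a = sin²(Δφ/2) + cos φ₁ cos φ₂ sin²(Δλ/2) = 0.000050
c = 2·arcsin(√a) = 0.014083 rad = 0.8069°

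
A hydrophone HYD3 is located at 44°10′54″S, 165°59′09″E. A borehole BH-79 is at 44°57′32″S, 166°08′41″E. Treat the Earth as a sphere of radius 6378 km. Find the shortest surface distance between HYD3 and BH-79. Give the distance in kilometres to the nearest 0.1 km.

HYD3: φ = -44.18167°, λ = +165.98583°
BH-79: φ = -44.95889°, λ = +166.14472°
Δφ = -0.7772°,  Δλ = 0.1589°
a = sin²(Δφ/2) + cos φ₁ cos φ₂ sin²(Δλ/2) = 0.000047
c = 2·arcsin(√a) = 0.013708 rad = 0.7854°
d = R·c = 6378 × 0.013708 = 87.4 km

87.4 km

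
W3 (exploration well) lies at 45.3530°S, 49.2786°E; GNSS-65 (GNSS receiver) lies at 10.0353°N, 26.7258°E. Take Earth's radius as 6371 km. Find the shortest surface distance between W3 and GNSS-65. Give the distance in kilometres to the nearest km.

6560 km

Δφ = 55.3883°,  Δλ = -22.5528°
a = sin²(Δφ/2) + cos φ₁ cos φ₂ sin²(Δλ/2) = 0.242453
c = 2·arcsin(√a) = 1.029680 rad = 58.9963°
d = R·c = 6371 × 1.029680 = 6560.1 km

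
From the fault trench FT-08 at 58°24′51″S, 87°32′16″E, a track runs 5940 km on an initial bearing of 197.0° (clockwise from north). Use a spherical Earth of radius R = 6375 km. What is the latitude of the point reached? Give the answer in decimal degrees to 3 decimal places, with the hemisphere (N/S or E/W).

FT-08: φ = -58.41417°, λ = +87.53778°
δ = d/R = 5940/6375 = 0.931765 rad
φ₂ = arcsin(sin φ₁ cos δ + cos φ₁ sin δ cos θ)
   = arcsin(-0.85186·0.59642 + 0.52378·0.80267·-0.95630) = -65.52099°
λ₂ = λ₁ + atan2(sin θ sin δ cos φ₁, cos δ − sin φ₁ sin φ₂) = -57.96506°

65.521°S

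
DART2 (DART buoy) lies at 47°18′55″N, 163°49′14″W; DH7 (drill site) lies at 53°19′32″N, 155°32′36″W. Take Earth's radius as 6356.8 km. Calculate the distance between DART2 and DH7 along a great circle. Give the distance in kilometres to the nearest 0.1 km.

886.8 km

DART2: φ = +47.31528°, λ = -163.82056°
DH7: φ = +53.32556°, λ = -155.54333°
Δφ = 6.0103°,  Δλ = 8.2772°
a = sin²(Δφ/2) + cos φ₁ cos φ₂ sin²(Δλ/2) = 0.004857
c = 2·arcsin(√a) = 0.139504 rad = 7.9930°
d = R·c = 6356.8 × 0.139504 = 886.8 km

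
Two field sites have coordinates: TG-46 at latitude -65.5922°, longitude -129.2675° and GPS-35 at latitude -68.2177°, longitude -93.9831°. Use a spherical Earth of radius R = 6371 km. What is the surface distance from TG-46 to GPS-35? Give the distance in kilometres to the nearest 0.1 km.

Δφ = -2.6255°,  Δλ = 35.2844°
a = sin²(Δφ/2) + cos φ₁ cos φ₂ sin²(Δλ/2) = 0.014610
c = 2·arcsin(√a) = 0.242333 rad = 13.8847°
d = R·c = 6371 × 0.242333 = 1543.9 km

1543.9 km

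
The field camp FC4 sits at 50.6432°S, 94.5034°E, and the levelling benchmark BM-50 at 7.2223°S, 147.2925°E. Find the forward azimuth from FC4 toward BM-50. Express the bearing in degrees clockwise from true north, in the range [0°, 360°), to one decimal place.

64.1°

Δλ = 52.7891°
y = sin Δλ · cos φ₂ = 0.790096
x = cos φ₁ sin φ₂ − sin φ₁ cos φ₂ cos Δλ = 0.384166
θ = atan2(y, x) = 64.0697° → 64.0697° (mod 360°)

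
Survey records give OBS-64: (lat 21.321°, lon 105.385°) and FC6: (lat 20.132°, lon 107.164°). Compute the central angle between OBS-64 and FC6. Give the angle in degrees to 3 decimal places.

2.045°

Δφ = -1.1890°,  Δλ = 1.7790°
a = sin²(Δφ/2) + cos φ₁ cos φ₂ sin²(Δλ/2) = 0.000318
c = 2·arcsin(√a) = 0.035692 rad = 2.0450°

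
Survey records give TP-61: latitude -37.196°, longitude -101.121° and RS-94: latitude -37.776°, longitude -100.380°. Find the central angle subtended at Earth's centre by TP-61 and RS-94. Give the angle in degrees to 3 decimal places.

Δφ = -0.5800°,  Δλ = 0.7410°
a = sin²(Δφ/2) + cos φ₁ cos φ₂ sin²(Δλ/2) = 0.000052
c = 2·arcsin(√a) = 0.014415 rad = 0.8259°

0.826°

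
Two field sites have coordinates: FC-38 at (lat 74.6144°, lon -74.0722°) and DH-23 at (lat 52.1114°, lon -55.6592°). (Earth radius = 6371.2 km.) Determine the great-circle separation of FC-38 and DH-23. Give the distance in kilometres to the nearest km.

2638 km

Δφ = -22.5030°,  Δλ = 18.4130°
a = sin²(Δφ/2) + cos φ₁ cos φ₂ sin²(Δλ/2) = 0.042241
c = 2·arcsin(√a) = 0.414003 rad = 23.7206°
d = R·c = 6371.2 × 0.414003 = 2637.7 km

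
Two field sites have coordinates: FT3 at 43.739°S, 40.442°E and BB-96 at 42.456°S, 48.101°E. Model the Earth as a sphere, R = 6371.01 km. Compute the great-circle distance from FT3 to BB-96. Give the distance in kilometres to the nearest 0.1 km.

637.8 km

Δφ = 1.2830°,  Δλ = 7.6590°
a = sin²(Δφ/2) + cos φ₁ cos φ₂ sin²(Δλ/2) = 0.002503
c = 2·arcsin(√a) = 0.100104 rad = 5.7355°
d = R·c = 6371.01 × 0.100104 = 637.8 km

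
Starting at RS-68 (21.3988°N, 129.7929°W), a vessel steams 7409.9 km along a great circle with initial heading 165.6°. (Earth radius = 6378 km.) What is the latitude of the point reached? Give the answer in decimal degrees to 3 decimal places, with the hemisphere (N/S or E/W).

δ = d/R = 7409.9/6378 = 1.161791 rad
φ₂ = arcsin(sin φ₁ cos δ + cos φ₁ sin δ cos θ)
   = arcsin(0.36486·0.39770 + 0.93106·0.91752·-0.96858) = -43.02561°
λ₂ = λ₁ + atan2(sin θ sin δ cos φ₁, cos δ − sin φ₁ sin φ₂) = -111.60568°

43.026°S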